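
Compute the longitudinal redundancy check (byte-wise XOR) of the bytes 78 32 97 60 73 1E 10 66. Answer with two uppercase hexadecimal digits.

A6

XOR the bytes together:
  start with 0x78
  0x78 ⊕ 0x32 = 0x4A
  0x4A ⊕ 0x97 = 0xDD
  0xDD ⊕ 0x60 = 0xBD
  0xBD ⊕ 0x73 = 0xCE
  0xCE ⊕ 0x1E = 0xD0
  0xD0 ⊕ 0x10 = 0xC0
  0xC0 ⊕ 0x66 = 0xA6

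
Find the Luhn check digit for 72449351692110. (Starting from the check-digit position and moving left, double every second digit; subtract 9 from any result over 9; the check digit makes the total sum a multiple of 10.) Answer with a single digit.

5

Partial digits right→left: 0 1 1 2 9 6 1 5 3 9 4 4 2 7
Double every second digit counting from the check-digit position (so the 1st, 3rd, 5th, ... of the partial from the right).
  doubled (with −9 where >9): 0 2 9 2 6 8 4 → sum 31
  kept as-is: 1 2 6 5 9 4 7 → sum 34
Total = 31 + 34 = 65.
Check digit = (10 − (65 mod 10)) mod 10 = 5.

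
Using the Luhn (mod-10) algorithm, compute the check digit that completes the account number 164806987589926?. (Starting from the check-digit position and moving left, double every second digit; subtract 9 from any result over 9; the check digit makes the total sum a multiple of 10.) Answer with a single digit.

Partial digits right→left: 6 2 9 9 8 5 7 8 9 6 0 8 4 6 1
Double every second digit counting from the check-digit position (so the 1st, 3rd, 5th, ... of the partial from the right).
  doubled (with −9 where >9): 3 9 7 5 9 0 8 2 → sum 43
  kept as-is: 2 9 5 8 6 8 6 → sum 44
Total = 43 + 44 = 87.
Check digit = (10 − (87 mod 10)) mod 10 = 3.

3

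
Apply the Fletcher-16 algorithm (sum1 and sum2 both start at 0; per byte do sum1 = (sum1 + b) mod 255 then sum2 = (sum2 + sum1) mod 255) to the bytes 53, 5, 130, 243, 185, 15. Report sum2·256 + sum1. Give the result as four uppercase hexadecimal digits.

Running sums (mod 255):
  after byte 0 (53): sum1=53, sum2=53
  after byte 1 (5): sum1=58, sum2=111
  after byte 2 (130): sum1=188, sum2=44
  after byte 3 (243): sum1=176, sum2=220
  after byte 4 (185): sum1=106, sum2=71
  after byte 5 (15): sum1=121, sum2=192
Checksum = sum2·256 + sum1 = 192·256 + 121 = 49273 = 0xC079.

C079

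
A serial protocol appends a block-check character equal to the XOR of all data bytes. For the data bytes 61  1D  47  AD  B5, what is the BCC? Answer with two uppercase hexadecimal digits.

XOR the bytes together:
  start with 0x61
  0x61 ⊕ 0x1D = 0x7C
  0x7C ⊕ 0x47 = 0x3B
  0x3B ⊕ 0xAD = 0x96
  0x96 ⊕ 0xB5 = 0x23

23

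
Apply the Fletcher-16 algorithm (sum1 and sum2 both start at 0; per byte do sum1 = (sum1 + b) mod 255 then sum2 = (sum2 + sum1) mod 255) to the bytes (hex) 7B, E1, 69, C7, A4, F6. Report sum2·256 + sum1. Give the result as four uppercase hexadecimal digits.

8B2A

Running sums (mod 255):
  after byte 0 (7B): sum1=123, sum2=123
  after byte 1 (E1): sum1=93, sum2=216
  after byte 2 (69): sum1=198, sum2=159
  after byte 3 (C7): sum1=142, sum2=46
  after byte 4 (A4): sum1=51, sum2=97
  after byte 5 (F6): sum1=42, sum2=139
Checksum = sum2·256 + sum1 = 139·256 + 42 = 35626 = 0x8B2A.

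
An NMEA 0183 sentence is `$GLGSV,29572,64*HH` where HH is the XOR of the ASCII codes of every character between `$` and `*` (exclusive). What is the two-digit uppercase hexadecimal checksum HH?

XOR the ASCII codes of the payload characters:
  'G' = 0x47 → acc = 0x47
  'L' = 0x4C → acc = 0x0B
  'G' = 0x47 → acc = 0x4C
  'S' = 0x53 → acc = 0x1F
  'V' = 0x56 → acc = 0x49
  ',' = 0x2C → acc = 0x65
  '2' = 0x32 → acc = 0x57
  '9' = 0x39 → acc = 0x6E
  '5' = 0x35 → acc = 0x5B
  '7' = 0x37 → acc = 0x6C
  '2' = 0x32 → acc = 0x5E
  ',' = 0x2C → acc = 0x72
  '6' = 0x36 → acc = 0x44
  '4' = 0x34 → acc = 0x70
Checksum = 0x70.

70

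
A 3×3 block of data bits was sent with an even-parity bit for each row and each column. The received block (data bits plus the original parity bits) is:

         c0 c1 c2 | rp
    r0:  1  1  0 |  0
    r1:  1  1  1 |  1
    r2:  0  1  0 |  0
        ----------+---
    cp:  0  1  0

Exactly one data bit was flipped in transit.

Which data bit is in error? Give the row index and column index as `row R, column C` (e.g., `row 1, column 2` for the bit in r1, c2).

row 2, column 2

Recompute each row's even parity and compare to rp:
  r0: data parity 0, sent rp 0 → ok
  r1: data parity 1, sent rp 1 → ok
  r2: data parity 1, sent rp 0 → mismatch
Recompute each column's even parity and compare to cp:
  c0: data parity 0, sent cp 0 → ok
  c1: data parity 1, sent cp 1 → ok
  c2: data parity 1, sent cp 0 → mismatch
Exactly one row (r2) and one column (c2) fail → the flipped bit is at their intersection.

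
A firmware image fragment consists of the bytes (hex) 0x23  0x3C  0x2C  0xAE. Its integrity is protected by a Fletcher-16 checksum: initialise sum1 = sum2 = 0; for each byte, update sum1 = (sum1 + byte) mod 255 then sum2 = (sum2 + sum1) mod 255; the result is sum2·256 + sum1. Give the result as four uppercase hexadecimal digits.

483A

Running sums (mod 255):
  after byte 0 (0x23): sum1=35, sum2=35
  after byte 1 (0x3C): sum1=95, sum2=130
  after byte 2 (0x2C): sum1=139, sum2=14
  after byte 3 (0xAE): sum1=58, sum2=72
Checksum = sum2·256 + sum1 = 72·256 + 58 = 18490 = 0x483A.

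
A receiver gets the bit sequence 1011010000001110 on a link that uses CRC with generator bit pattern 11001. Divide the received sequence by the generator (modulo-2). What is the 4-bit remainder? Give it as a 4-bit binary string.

0000

Modulo-2 division of 1011010000001110 by 11001:
  pos 0: 10110 XOR 11001 = 01111
  pos 1: 11111 XOR 11001 = 00110
  pos 3: 11000 XOR 11001 = 00001
  pos 7: 10000 XOR 11001 = 01001
  pos 8: 10011 XOR 11001 = 01010
  pos 9: 10101 XOR 11001 = 01100
  pos 10: 11001 XOR 11001 = 00000
Remainder = 0000 (zero — the frame passes the CRC check).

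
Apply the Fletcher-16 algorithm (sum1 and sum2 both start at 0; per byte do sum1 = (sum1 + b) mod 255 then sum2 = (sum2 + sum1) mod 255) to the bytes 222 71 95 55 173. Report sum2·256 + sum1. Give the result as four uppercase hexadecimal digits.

Running sums (mod 255):
  after byte 0 (222): sum1=222, sum2=222
  after byte 1 (71): sum1=38, sum2=5
  after byte 2 (95): sum1=133, sum2=138
  after byte 3 (55): sum1=188, sum2=71
  after byte 4 (173): sum1=106, sum2=177
Checksum = sum2·256 + sum1 = 177·256 + 106 = 45418 = 0xB16A.

B16A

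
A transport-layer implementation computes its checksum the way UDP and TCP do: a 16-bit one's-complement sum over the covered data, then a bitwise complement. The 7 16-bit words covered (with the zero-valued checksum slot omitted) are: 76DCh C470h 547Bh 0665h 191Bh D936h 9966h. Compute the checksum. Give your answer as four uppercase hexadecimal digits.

DE19

One's-complement addition (fold any carry out of bit 15 back into bit 0):
  0x76DC + 0xC470 = 0x13B4C → wrap carry → 0x3B4D
  0x3B4D + 0x547B = 0x08FC8
  0x8FC8 + 0x0665 = 0x0962D
  0x962D + 0x191B = 0x0AF48
  0xAF48 + 0xD936 = 0x1887E → wrap carry → 0x887F
  0x887F + 0x9966 = 0x121E5 → wrap carry → 0x21E6
One's-complement sum = 0x21E6.
Checksum = ~0x21E6 & 0xFFFF = 0xDE19.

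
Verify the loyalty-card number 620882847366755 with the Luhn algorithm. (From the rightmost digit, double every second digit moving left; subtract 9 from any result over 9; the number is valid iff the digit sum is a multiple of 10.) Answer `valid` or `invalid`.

From the right, keep odd positions and double even positions (subtract 9 from any doubled value over 9):
  doubled (positions 2,4,...): 1 3 6 8 4 7 4 → sum 33
  kept (positions 1,3,...): 5 7 6 7 8 8 0 6 → sum 47
Total = 80.
80 mod 10 = 0, so the number is valid.

valid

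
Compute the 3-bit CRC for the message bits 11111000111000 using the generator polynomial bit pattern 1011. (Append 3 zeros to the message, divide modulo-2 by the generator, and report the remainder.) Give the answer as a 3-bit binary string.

Append 3 zeros: 11111000111000000. Divide by 1011 (XOR where the leading bit is 1):
  pos 0: 1111 XOR 1011 = 0100
  pos 1: 1001 XOR 1011 = 0010
  pos 3: 1000 XOR 1011 = 0011
  pos 5: 1101 XOR 1011 = 0110
  pos 6: 1101 XOR 1011 = 0110
  pos 7: 1101 XOR 1011 = 0110
  pos 8: 1100 XOR 1011 = 0111
  pos 9: 1110 XOR 1011 = 0101
  pos 10: 1010 XOR 1011 = 0001
  pos 13: 1000 XOR 1011 = 0011
Remainder (last 3 bits) = 011. This is the CRC / FCS.

011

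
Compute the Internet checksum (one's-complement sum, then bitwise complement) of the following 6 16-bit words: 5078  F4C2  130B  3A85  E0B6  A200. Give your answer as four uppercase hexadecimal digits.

EA7C

One's-complement addition (fold any carry out of bit 15 back into bit 0):
  0x5078 + 0xF4C2 = 0x1453A → wrap carry → 0x453B
  0x453B + 0x130B = 0x05846
  0x5846 + 0x3A85 = 0x092CB
  0x92CB + 0xE0B6 = 0x17381 → wrap carry → 0x7382
  0x7382 + 0xA200 = 0x11582 → wrap carry → 0x1583
One's-complement sum = 0x1583.
Checksum = ~0x1583 & 0xFFFF = 0xEA7C.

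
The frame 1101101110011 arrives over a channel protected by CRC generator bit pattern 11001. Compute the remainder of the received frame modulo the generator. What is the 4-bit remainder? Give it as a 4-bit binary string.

1011

Modulo-2 division of 1101101110011 by 11001:
  pos 0: 11011 XOR 11001 = 00010
  pos 3: 10011 XOR 11001 = 01010
  pos 4: 10101 XOR 11001 = 01100
  pos 5: 11000 XOR 11001 = 00001
Remainder = 1011 (nonzero — an error is detected).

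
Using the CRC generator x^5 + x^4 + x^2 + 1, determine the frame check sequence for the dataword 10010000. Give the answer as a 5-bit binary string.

Append 5 zeros: 1001000000000. Divide by 110101 (XOR where the leading bit is 1):
  pos 0: 100100 XOR 110101 = 010001
  pos 1: 100010 XOR 110101 = 010111
  pos 2: 101110 XOR 110101 = 011011
  pos 3: 110110 XOR 110101 = 000011
  pos 7: 110000 XOR 110101 = 000101
Remainder (last 5 bits) = 00101. This is the CRC / FCS.

00101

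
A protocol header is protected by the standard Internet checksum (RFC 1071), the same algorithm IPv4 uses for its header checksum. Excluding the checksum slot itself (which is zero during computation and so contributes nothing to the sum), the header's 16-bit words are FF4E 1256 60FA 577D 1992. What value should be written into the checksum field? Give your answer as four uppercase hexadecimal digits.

One's-complement addition (fold any carry out of bit 15 back into bit 0):
  0xFF4E + 0x1256 = 0x111A4 → wrap carry → 0x11A5
  0x11A5 + 0x60FA = 0x0729F
  0x729F + 0x577D = 0x0CA1C
  0xCA1C + 0x1992 = 0x0E3AE
One's-complement sum = 0xE3AE.
Checksum = ~0xE3AE & 0xFFFF = 0x1C51.

1C51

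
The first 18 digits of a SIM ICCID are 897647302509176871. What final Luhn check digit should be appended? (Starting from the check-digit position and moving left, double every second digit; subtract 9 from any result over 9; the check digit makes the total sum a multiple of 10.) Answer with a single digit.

Partial digits right→left: 1 7 8 6 7 1 9 0 5 2 0 3 7 4 6 7 9 8
Double every second digit counting from the check-digit position (so the 1st, 3rd, 5th, ... of the partial from the right).
  doubled (with −9 where >9): 2 7 5 9 1 0 5 3 9 → sum 41
  kept as-is: 7 6 1 0 2 3 4 7 8 → sum 38
Total = 41 + 38 = 79.
Check digit = (10 − (79 mod 10)) mod 10 = 1.

1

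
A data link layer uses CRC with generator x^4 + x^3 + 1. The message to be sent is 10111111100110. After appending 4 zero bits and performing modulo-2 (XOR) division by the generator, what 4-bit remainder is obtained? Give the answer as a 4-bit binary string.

Append 4 zeros: 101111111001100000. Divide by 11001 (XOR where the leading bit is 1):
  pos 0: 10111 XOR 11001 = 01110
  pos 1: 11101 XOR 11001 = 00100
  pos 3: 10011 XOR 11001 = 01010
  pos 4: 10101 XOR 11001 = 01100
  pos 5: 11000 XOR 11001 = 00001
  pos 9: 10110 XOR 11001 = 01111
  pos 10: 11110 XOR 11001 = 00111
  pos 12: 11100 XOR 11001 = 00101
Remainder (last 4 bits) = 1010. This is the CRC / FCS.

1010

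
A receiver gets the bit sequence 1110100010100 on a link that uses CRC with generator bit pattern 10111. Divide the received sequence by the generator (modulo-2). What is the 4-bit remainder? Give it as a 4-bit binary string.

0000

Modulo-2 division of 1110100010100 by 10111:
  pos 0: 11101 XOR 10111 = 01010
  pos 1: 10100 XOR 10111 = 00011
  pos 4: 11001 XOR 10111 = 01110
  pos 5: 11100 XOR 10111 = 01011
  pos 6: 10111 XOR 10111 = 00000
Remainder = 0000 (zero — the frame passes the CRC check).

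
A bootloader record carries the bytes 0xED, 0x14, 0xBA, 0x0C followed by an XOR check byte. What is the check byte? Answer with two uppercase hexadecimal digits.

4F

XOR the bytes together:
  start with 0xED
  0xED ⊕ 0x14 = 0xF9
  0xF9 ⊕ 0xBA = 0x43
  0x43 ⊕ 0x0C = 0x4F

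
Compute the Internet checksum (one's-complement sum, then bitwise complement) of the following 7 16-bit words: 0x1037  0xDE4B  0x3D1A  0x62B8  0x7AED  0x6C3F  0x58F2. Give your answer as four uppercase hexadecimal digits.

318B

One's-complement addition (fold any carry out of bit 15 back into bit 0):
  0x1037 + 0xDE4B = 0x0EE82
  0xEE82 + 0x3D1A = 0x12B9C → wrap carry → 0x2B9D
  0x2B9D + 0x62B8 = 0x08E55
  0x8E55 + 0x7AED = 0x10942 → wrap carry → 0x0943
  0x0943 + 0x6C3F = 0x07582
  0x7582 + 0x58F2 = 0x0CE74
One's-complement sum = 0xCE74.
Checksum = ~0xCE74 & 0xFFFF = 0x318B.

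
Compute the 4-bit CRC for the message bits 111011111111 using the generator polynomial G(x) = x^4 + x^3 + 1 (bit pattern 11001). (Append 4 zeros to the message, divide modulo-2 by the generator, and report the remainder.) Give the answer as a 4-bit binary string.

1101

Append 4 zeros: 1110111111110000. Divide by 11001 (XOR where the leading bit is 1):
  pos 0: 11101 XOR 11001 = 00100
  pos 2: 10011 XOR 11001 = 01010
  pos 3: 10101 XOR 11001 = 01100
  pos 4: 11001 XOR 11001 = 00000
  pos 9: 11100 XOR 11001 = 00101
  pos 11: 10100 XOR 11001 = 01101
Remainder (last 4 bits) = 1101. This is the CRC / FCS.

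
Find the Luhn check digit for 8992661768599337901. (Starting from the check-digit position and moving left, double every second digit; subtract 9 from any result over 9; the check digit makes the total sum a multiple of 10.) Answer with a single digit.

Partial digits right→left: 1 0 9 7 3 3 9 9 5 8 6 7 1 6 6 2 9 9 8
Double every second digit counting from the check-digit position (so the 1st, 3rd, 5th, ... of the partial from the right).
  doubled (with −9 where >9): 2 9 6 9 1 3 2 3 9 7 → sum 51
  kept as-is: 0 7 3 9 8 7 6 2 9 → sum 51
Total = 51 + 51 = 102.
Check digit = (10 − (102 mod 10)) mod 10 = 8.

8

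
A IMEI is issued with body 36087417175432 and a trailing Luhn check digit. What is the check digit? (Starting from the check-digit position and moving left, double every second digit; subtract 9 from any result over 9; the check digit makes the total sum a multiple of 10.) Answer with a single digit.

0

Partial digits right→left: 2 3 4 5 7 1 7 1 4 7 8 0 6 3
Double every second digit counting from the check-digit position (so the 1st, 3rd, 5th, ... of the partial from the right).
  doubled (with −9 where >9): 4 8 5 5 8 7 3 → sum 40
  kept as-is: 3 5 1 1 7 0 3 → sum 20
Total = 40 + 20 = 60.
Check digit = (10 − (60 mod 10)) mod 10 = 0.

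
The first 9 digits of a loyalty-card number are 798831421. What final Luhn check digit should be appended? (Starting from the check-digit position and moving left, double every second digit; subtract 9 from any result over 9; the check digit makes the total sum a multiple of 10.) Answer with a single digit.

2

Partial digits right→left: 1 2 4 1 3 8 8 9 7
Double every second digit counting from the check-digit position (so the 1st, 3rd, 5th, ... of the partial from the right).
  doubled (with −9 where >9): 2 8 6 7 5 → sum 28
  kept as-is: 2 1 8 9 → sum 20
Total = 28 + 20 = 48.
Check digit = (10 − (48 mod 10)) mod 10 = 2.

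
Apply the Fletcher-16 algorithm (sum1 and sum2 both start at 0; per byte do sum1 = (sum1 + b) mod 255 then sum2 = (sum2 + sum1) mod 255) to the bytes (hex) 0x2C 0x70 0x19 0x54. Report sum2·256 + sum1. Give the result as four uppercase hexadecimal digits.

Running sums (mod 255):
  after byte 0 (0x2C): sum1=44, sum2=44
  after byte 1 (0x70): sum1=156, sum2=200
  after byte 2 (0x19): sum1=181, sum2=126
  after byte 3 (0x54): sum1=10, sum2=136
Checksum = sum2·256 + sum1 = 136·256 + 10 = 34826 = 0x880A.

880A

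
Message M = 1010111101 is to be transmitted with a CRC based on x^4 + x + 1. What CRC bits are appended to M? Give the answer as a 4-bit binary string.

1000

Append 4 zeros: 10101111010000. Divide by 10011 (XOR where the leading bit is 1):
  pos 0: 10101 XOR 10011 = 00110
  pos 2: 11011 XOR 10011 = 01000
  pos 3: 10001 XOR 10011 = 00010
  pos 6: 10010 XOR 10011 = 00001
Remainder (last 4 bits) = 1000. This is the CRC / FCS.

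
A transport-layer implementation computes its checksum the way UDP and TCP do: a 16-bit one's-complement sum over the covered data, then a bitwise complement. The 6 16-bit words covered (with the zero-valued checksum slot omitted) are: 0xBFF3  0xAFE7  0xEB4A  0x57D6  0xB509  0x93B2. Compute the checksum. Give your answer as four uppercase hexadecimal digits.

One's-complement addition (fold any carry out of bit 15 back into bit 0):
  0xBFF3 + 0xAFE7 = 0x16FDA → wrap carry → 0x6FDB
  0x6FDB + 0xEB4A = 0x15B25 → wrap carry → 0x5B26
  0x5B26 + 0x57D6 = 0x0B2FC
  0xB2FC + 0xB509 = 0x16805 → wrap carry → 0x6806
  0x6806 + 0x93B2 = 0x0FBB8
One's-complement sum = 0xFBB8.
Checksum = ~0xFBB8 & 0xFFFF = 0x0447.

0447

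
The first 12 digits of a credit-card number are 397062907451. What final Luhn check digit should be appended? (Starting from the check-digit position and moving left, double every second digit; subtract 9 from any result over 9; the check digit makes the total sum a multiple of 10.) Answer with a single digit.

0

Partial digits right→left: 1 5 4 7 0 9 2 6 0 7 9 3
Double every second digit counting from the check-digit position (so the 1st, 3rd, 5th, ... of the partial from the right).
  doubled (with −9 where >9): 2 8 0 4 0 9 → sum 23
  kept as-is: 5 7 9 6 7 3 → sum 37
Total = 23 + 37 = 60.
Check digit = (10 − (60 mod 10)) mod 10 = 0.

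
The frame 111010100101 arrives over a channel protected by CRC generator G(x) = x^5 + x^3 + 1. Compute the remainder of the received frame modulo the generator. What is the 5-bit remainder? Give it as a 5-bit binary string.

00000

Modulo-2 division of 111010100101 by 101001:
  pos 0: 111010 XOR 101001 = 010011
  pos 1: 100111 XOR 101001 = 001110
  pos 3: 111000 XOR 101001 = 010001
  pos 4: 100011 XOR 101001 = 001010
  pos 6: 101001 XOR 101001 = 000000
Remainder = 00000 (zero — the frame passes the CRC check).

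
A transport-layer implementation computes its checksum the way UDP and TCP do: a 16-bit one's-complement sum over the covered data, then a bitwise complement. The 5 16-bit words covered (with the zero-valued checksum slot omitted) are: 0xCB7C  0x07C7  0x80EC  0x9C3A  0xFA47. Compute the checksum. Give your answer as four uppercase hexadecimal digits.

One's-complement addition (fold any carry out of bit 15 back into bit 0):
  0xCB7C + 0x07C7 = 0x0D343
  0xD343 + 0x80EC = 0x1542F → wrap carry → 0x5430
  0x5430 + 0x9C3A = 0x0F06A
  0xF06A + 0xFA47 = 0x1EAB1 → wrap carry → 0xEAB2
One's-complement sum = 0xEAB2.
Checksum = ~0xEAB2 & 0xFFFF = 0x154D.

154D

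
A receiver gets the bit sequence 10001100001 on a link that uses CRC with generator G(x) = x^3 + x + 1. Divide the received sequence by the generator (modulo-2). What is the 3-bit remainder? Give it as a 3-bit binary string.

000

Modulo-2 division of 10001100001 by 1011:
  pos 0: 1000 XOR 1011 = 0011
  pos 2: 1111 XOR 1011 = 0100
  pos 3: 1000 XOR 1011 = 0011
  pos 5: 1100 XOR 1011 = 0111
  pos 6: 1110 XOR 1011 = 0101
  pos 7: 1011 XOR 1011 = 0000
Remainder = 000 (zero — the frame passes the CRC check).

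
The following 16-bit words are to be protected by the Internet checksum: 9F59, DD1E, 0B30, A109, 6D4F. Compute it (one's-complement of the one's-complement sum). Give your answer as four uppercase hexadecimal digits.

69FE

One's-complement addition (fold any carry out of bit 15 back into bit 0):
  0x9F59 + 0xDD1E = 0x17C77 → wrap carry → 0x7C78
  0x7C78 + 0x0B30 = 0x087A8
  0x87A8 + 0xA109 = 0x128B1 → wrap carry → 0x28B2
  0x28B2 + 0x6D4F = 0x09601
One's-complement sum = 0x9601.
Checksum = ~0x9601 & 0xFFFF = 0x69FE.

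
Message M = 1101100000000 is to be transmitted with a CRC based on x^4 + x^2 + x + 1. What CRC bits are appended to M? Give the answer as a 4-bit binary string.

Append 4 zeros: 11011000000000000. Divide by 10111 (XOR where the leading bit is 1):
  pos 0: 11011 XOR 10111 = 01100
  pos 1: 11000 XOR 10111 = 01111
  pos 2: 11110 XOR 10111 = 01001
  pos 3: 10010 XOR 10111 = 00101
  pos 5: 10100 XOR 10111 = 00011
  pos 8: 11000 XOR 10111 = 01111
  pos 9: 11110 XOR 10111 = 01001
  pos 10: 10010 XOR 10111 = 00101
  pos 12: 10100 XOR 10111 = 00011
Remainder (last 4 bits) = 0011. This is the CRC / FCS.

0011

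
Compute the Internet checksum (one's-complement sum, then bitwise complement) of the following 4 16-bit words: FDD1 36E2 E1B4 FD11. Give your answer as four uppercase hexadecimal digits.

One's-complement addition (fold any carry out of bit 15 back into bit 0):
  0xFDD1 + 0x36E2 = 0x134B3 → wrap carry → 0x34B4
  0x34B4 + 0xE1B4 = 0x11668 → wrap carry → 0x1669
  0x1669 + 0xFD11 = 0x1137A → wrap carry → 0x137B
One's-complement sum = 0x137B.
Checksum = ~0x137B & 0xFFFF = 0xEC84.

EC84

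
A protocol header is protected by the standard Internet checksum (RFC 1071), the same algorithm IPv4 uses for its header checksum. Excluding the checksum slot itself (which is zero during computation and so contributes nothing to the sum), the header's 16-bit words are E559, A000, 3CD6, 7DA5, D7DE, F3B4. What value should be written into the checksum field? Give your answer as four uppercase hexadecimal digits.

F495

One's-complement addition (fold any carry out of bit 15 back into bit 0):
  0xE559 + 0xA000 = 0x18559 → wrap carry → 0x855A
  0x855A + 0x3CD6 = 0x0C230
  0xC230 + 0x7DA5 = 0x13FD5 → wrap carry → 0x3FD6
  0x3FD6 + 0xD7DE = 0x117B4 → wrap carry → 0x17B5
  0x17B5 + 0xF3B4 = 0x10B69 → wrap carry → 0x0B6A
One's-complement sum = 0x0B6A.
Checksum = ~0x0B6A & 0xFFFF = 0xF495.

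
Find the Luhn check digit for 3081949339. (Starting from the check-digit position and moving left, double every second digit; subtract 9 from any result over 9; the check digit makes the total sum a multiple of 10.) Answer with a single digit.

Partial digits right→left: 9 3 3 9 4 9 1 8 0 3
Double every second digit counting from the check-digit position (so the 1st, 3rd, 5th, ... of the partial from the right).
  doubled (with −9 where >9): 9 6 8 2 0 → sum 25
  kept as-is: 3 9 9 8 3 → sum 32
Total = 25 + 32 = 57.
Check digit = (10 − (57 mod 10)) mod 10 = 3.

3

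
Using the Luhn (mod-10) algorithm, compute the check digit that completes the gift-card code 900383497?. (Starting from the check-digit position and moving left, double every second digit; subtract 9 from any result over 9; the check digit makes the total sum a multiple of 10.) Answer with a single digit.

Partial digits right→left: 7 9 4 3 8 3 0 0 9
Double every second digit counting from the check-digit position (so the 1st, 3rd, 5th, ... of the partial from the right).
  doubled (with −9 where >9): 5 8 7 0 9 → sum 29
  kept as-is: 9 3 3 0 → sum 15
Total = 29 + 15 = 44.
Check digit = (10 − (44 mod 10)) mod 10 = 6.

6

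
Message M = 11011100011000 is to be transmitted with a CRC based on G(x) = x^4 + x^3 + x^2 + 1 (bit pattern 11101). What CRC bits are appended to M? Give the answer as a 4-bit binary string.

Append 4 zeros: 110111000110000000. Divide by 11101 (XOR where the leading bit is 1):
  pos 0: 11011 XOR 11101 = 00110
  pos 2: 11010 XOR 11101 = 00111
  pos 4: 11100 XOR 11101 = 00001
  pos 8: 11100 XOR 11101 = 00001
  pos 12: 10000 XOR 11101 = 01101
  pos 13: 11010 XOR 11101 = 00111
Remainder (last 4 bits) = 0111. This is the CRC / FCS.

0111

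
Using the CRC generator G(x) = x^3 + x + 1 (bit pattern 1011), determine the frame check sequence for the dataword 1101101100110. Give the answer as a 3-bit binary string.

Append 3 zeros: 1101101100110000. Divide by 1011 (XOR where the leading bit is 1):
  pos 0: 1101 XOR 1011 = 0110
  pos 1: 1101 XOR 1011 = 0110
  pos 2: 1100 XOR 1011 = 0111
  pos 3: 1111 XOR 1011 = 0100
  pos 4: 1001 XOR 1011 = 0010
  pos 6: 1000 XOR 1011 = 0011
  pos 8: 1111 XOR 1011 = 0100
  pos 9: 1000 XOR 1011 = 0011
  pos 11: 1100 XOR 1011 = 0111
  pos 12: 1110 XOR 1011 = 0101
Remainder (last 3 bits) = 101. This is the CRC / FCS.

101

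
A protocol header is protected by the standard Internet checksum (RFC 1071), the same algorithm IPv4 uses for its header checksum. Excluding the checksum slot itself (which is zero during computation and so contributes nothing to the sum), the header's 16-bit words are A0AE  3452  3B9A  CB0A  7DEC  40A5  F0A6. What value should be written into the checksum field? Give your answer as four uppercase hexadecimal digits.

7521

One's-complement addition (fold any carry out of bit 15 back into bit 0):
  0xA0AE + 0x3452 = 0x0D500
  0xD500 + 0x3B9A = 0x1109A → wrap carry → 0x109B
  0x109B + 0xCB0A = 0x0DBA5
  0xDBA5 + 0x7DEC = 0x15991 → wrap carry → 0x5992
  0x5992 + 0x40A5 = 0x09A37
  0x9A37 + 0xF0A6 = 0x18ADD → wrap carry → 0x8ADE
One's-complement sum = 0x8ADE.
Checksum = ~0x8ADE & 0xFFFF = 0x7521.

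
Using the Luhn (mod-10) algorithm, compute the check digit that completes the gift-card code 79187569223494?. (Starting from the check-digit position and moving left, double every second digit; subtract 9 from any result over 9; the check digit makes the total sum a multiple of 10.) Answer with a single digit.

9

Partial digits right→left: 4 9 4 3 2 2 9 6 5 7 8 1 9 7
Double every second digit counting from the check-digit position (so the 1st, 3rd, 5th, ... of the partial from the right).
  doubled (with −9 where >9): 8 8 4 9 1 7 9 → sum 46
  kept as-is: 9 3 2 6 7 1 7 → sum 35
Total = 46 + 35 = 81.
Check digit = (10 − (81 mod 10)) mod 10 = 9.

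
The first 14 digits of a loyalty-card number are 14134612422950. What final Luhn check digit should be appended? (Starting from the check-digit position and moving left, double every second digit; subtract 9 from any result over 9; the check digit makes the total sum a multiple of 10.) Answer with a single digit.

Partial digits right→left: 0 5 9 2 2 4 2 1 6 4 3 1 4 1
Double every second digit counting from the check-digit position (so the 1st, 3rd, 5th, ... of the partial from the right).
  doubled (with −9 where >9): 0 9 4 4 3 6 8 → sum 34
  kept as-is: 5 2 4 1 4 1 1 → sum 18
Total = 34 + 18 = 52.
Check digit = (10 − (52 mod 10)) mod 10 = 8.

8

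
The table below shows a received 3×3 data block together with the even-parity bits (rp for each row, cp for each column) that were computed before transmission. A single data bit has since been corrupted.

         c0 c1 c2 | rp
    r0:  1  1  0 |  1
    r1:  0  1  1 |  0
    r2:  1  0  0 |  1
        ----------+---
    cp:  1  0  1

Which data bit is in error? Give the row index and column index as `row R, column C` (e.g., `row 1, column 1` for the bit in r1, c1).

Recompute each row's even parity and compare to rp:
  r0: data parity 0, sent rp 1 → mismatch
  r1: data parity 0, sent rp 0 → ok
  r2: data parity 1, sent rp 1 → ok
Recompute each column's even parity and compare to cp:
  c0: data parity 0, sent cp 1 → mismatch
  c1: data parity 0, sent cp 0 → ok
  c2: data parity 1, sent cp 1 → ok
Exactly one row (r0) and one column (c0) fail → the flipped bit is at their intersection.

row 0, column 0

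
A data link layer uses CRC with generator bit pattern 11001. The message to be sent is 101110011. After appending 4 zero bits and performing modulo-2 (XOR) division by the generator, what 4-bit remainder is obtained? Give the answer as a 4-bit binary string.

Append 4 zeros: 1011100110000. Divide by 11001 (XOR where the leading bit is 1):
  pos 0: 10111 XOR 11001 = 01110
  pos 1: 11100 XOR 11001 = 00101
  pos 3: 10101 XOR 11001 = 01100
  pos 4: 11001 XOR 11001 = 00000
Remainder (last 4 bits) = 0000. This is the CRC / FCS.

0000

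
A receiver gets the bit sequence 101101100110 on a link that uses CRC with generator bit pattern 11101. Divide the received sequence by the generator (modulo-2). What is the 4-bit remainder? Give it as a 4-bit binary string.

0100

Modulo-2 division of 101101100110 by 11101:
  pos 0: 10110 XOR 11101 = 01011
  pos 1: 10111 XOR 11101 = 01010
  pos 2: 10101 XOR 11101 = 01000
  pos 3: 10000 XOR 11101 = 01101
  pos 4: 11010 XOR 11101 = 00111
  pos 6: 11111 XOR 11101 = 00010
Remainder = 0100 (nonzero — an error is detected).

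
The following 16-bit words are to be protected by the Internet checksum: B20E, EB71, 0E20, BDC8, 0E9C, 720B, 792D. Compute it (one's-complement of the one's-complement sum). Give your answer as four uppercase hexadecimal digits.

9CC1

One's-complement addition (fold any carry out of bit 15 back into bit 0):
  0xB20E + 0xEB71 = 0x19D7F → wrap carry → 0x9D80
  0x9D80 + 0x0E20 = 0x0ABA0
  0xABA0 + 0xBDC8 = 0x16968 → wrap carry → 0x6969
  0x6969 + 0x0E9C = 0x07805
  0x7805 + 0x720B = 0x0EA10
  0xEA10 + 0x792D = 0x1633D → wrap carry → 0x633E
One's-complement sum = 0x633E.
Checksum = ~0x633E & 0xFFFF = 0x9CC1.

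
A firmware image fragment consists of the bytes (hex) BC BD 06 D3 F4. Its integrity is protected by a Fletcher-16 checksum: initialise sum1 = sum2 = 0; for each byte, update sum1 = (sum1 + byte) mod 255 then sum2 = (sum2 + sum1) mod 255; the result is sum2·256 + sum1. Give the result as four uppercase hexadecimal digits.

Running sums (mod 255):
  after byte 0 (BC): sum1=188, sum2=188
  after byte 1 (BD): sum1=122, sum2=55
  after byte 2 (06): sum1=128, sum2=183
  after byte 3 (D3): sum1=84, sum2=12
  after byte 4 (F4): sum1=73, sum2=85
Checksum = sum2·256 + sum1 = 85·256 + 73 = 21833 = 0x5549.

5549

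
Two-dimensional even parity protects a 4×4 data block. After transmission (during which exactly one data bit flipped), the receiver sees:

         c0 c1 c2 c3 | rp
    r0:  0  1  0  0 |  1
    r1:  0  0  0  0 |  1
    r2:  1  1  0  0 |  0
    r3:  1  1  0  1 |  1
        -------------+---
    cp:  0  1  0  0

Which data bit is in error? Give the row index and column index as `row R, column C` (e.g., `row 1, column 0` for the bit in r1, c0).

Recompute each row's even parity and compare to rp:
  r0: data parity 1, sent rp 1 → ok
  r1: data parity 0, sent rp 1 → mismatch
  r2: data parity 0, sent rp 0 → ok
  r3: data parity 1, sent rp 1 → ok
Recompute each column's even parity and compare to cp:
  c0: data parity 0, sent cp 0 → ok
  c1: data parity 1, sent cp 1 → ok
  c2: data parity 0, sent cp 0 → ok
  c3: data parity 1, sent cp 0 → mismatch
Exactly one row (r1) and one column (c3) fail → the flipped bit is at their intersection.

row 1, column 3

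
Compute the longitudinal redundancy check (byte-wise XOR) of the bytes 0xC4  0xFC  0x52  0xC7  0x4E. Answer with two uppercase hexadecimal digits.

E3

XOR the bytes together:
  start with 0xC4
  0xC4 ⊕ 0xFC = 0x38
  0x38 ⊕ 0x52 = 0x6A
  0x6A ⊕ 0xC7 = 0xAD
  0xAD ⊕ 0x4E = 0xE3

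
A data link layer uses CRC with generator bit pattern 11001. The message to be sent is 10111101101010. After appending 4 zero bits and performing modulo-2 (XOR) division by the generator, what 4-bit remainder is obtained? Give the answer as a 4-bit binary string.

Append 4 zeros: 101111011010100000. Divide by 11001 (XOR where the leading bit is 1):
  pos 0: 10111 XOR 11001 = 01110
  pos 1: 11101 XOR 11001 = 00100
  pos 3: 10001 XOR 11001 = 01000
  pos 4: 10001 XOR 11001 = 01000
  pos 5: 10000 XOR 11001 = 01001
  pos 6: 10011 XOR 11001 = 01010
  pos 7: 10100 XOR 11001 = 01101
  pos 8: 11011 XOR 11001 = 00010
  pos 11: 10000 XOR 11001 = 01001
  pos 12: 10010 XOR 11001 = 01011
  pos 13: 10110 XOR 11001 = 01111
Remainder (last 4 bits) = 1111. This is the CRC / FCS.

1111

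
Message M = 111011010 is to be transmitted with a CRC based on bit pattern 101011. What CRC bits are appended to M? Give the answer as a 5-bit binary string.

Append 5 zeros: 11101101000000. Divide by 101011 (XOR where the leading bit is 1):
  pos 0: 111011 XOR 101011 = 010000
  pos 1: 100000 XOR 101011 = 001011
  pos 3: 101110 XOR 101011 = 000101
  pos 6: 101000 XOR 101011 = 000011
Remainder (last 5 bits) = 01100. This is the CRC / FCS.

01100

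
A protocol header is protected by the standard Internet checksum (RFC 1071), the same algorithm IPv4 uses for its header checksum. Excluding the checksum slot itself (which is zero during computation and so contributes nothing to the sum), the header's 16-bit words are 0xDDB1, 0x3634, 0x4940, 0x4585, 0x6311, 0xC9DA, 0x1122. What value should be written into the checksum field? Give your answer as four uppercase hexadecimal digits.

1F46

One's-complement addition (fold any carry out of bit 15 back into bit 0):
  0xDDB1 + 0x3634 = 0x113E5 → wrap carry → 0x13E6
  0x13E6 + 0x4940 = 0x05D26
  0x5D26 + 0x4585 = 0x0A2AB
  0xA2AB + 0x6311 = 0x105BC → wrap carry → 0x05BD
  0x05BD + 0xC9DA = 0x0CF97
  0xCF97 + 0x1122 = 0x0E0B9
One's-complement sum = 0xE0B9.
Checksum = ~0xE0B9 & 0xFFFF = 0x1F46.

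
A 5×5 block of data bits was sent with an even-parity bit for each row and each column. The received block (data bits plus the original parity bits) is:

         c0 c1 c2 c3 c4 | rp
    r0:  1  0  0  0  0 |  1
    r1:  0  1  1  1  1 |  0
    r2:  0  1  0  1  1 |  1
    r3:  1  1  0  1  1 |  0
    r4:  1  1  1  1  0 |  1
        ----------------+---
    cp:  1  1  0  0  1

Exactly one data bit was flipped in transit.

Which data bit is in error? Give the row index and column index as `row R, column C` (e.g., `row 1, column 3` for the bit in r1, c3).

row 4, column 1

Recompute each row's even parity and compare to rp:
  r0: data parity 1, sent rp 1 → ok
  r1: data parity 0, sent rp 0 → ok
  r2: data parity 1, sent rp 1 → ok
  r3: data parity 0, sent rp 0 → ok
  r4: data parity 0, sent rp 1 → mismatch
Recompute each column's even parity and compare to cp:
  c0: data parity 1, sent cp 1 → ok
  c1: data parity 0, sent cp 1 → mismatch
  c2: data parity 0, sent cp 0 → ok
  c3: data parity 0, sent cp 0 → ok
  c4: data parity 1, sent cp 1 → ok
Exactly one row (r4) and one column (c1) fail → the flipped bit is at their intersection.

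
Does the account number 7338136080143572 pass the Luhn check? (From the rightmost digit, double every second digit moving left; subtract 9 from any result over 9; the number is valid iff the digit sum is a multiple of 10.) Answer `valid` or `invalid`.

From the right, keep odd positions and double even positions (subtract 9 from any doubled value over 9):
  doubled (positions 2,4,...): 5 6 2 7 3 2 6 5 → sum 36
  kept (positions 1,3,...): 2 5 4 0 0 3 8 3 → sum 25
Total = 61.
61 mod 10 = 1, so the number is invalid.

invalid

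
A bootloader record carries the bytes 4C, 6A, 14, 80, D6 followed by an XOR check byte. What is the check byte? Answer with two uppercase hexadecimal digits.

64

XOR the bytes together:
  start with 0x4C
  0x4C ⊕ 0x6A = 0x26
  0x26 ⊕ 0x14 = 0x32
  0x32 ⊕ 0x80 = 0xB2
  0xB2 ⊕ 0xD6 = 0x64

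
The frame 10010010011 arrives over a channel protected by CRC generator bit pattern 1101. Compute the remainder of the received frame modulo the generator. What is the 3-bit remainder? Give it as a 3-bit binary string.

Modulo-2 division of 10010010011 by 1101:
  pos 0: 1001 XOR 1101 = 0100
  pos 1: 1000 XOR 1101 = 0101
  pos 2: 1010 XOR 1101 = 0111
  pos 3: 1111 XOR 1101 = 0010
  pos 5: 1000 XOR 1101 = 0101
  pos 6: 1011 XOR 1101 = 0110
  pos 7: 1101 XOR 1101 = 0000
Remainder = 000 (zero — the frame passes the CRC check).

000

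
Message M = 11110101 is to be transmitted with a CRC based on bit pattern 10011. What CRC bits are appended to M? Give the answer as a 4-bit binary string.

Append 4 zeros: 111101010000. Divide by 10011 (XOR where the leading bit is 1):
  pos 0: 11110 XOR 10011 = 01101
  pos 1: 11011 XOR 10011 = 01000
  pos 2: 10000 XOR 10011 = 00011
  pos 5: 11100 XOR 10011 = 01111
  pos 6: 11110 XOR 10011 = 01101
  pos 7: 11010 XOR 10011 = 01001
Remainder (last 4 bits) = 1001. This is the CRC / FCS.

1001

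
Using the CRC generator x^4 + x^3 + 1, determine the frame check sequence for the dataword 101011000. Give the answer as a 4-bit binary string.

0000

Append 4 zeros: 1010110000000. Divide by 11001 (XOR where the leading bit is 1):
  pos 0: 10101 XOR 11001 = 01100
  pos 1: 11001 XOR 11001 = 00000
Remainder (last 4 bits) = 0000. This is the CRC / FCS.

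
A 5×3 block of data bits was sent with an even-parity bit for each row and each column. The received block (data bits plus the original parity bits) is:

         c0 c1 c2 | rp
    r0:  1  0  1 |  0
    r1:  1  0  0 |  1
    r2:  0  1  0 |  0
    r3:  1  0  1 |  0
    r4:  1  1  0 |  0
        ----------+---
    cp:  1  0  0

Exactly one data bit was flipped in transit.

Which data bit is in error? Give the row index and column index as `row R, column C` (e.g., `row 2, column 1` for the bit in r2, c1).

Recompute each row's even parity and compare to rp:
  r0: data parity 0, sent rp 0 → ok
  r1: data parity 1, sent rp 1 → ok
  r2: data parity 1, sent rp 0 → mismatch
  r3: data parity 0, sent rp 0 → ok
  r4: data parity 0, sent rp 0 → ok
Recompute each column's even parity and compare to cp:
  c0: data parity 0, sent cp 1 → mismatch
  c1: data parity 0, sent cp 0 → ok
  c2: data parity 0, sent cp 0 → ok
Exactly one row (r2) and one column (c0) fail → the flipped bit is at their intersection.

row 2, column 0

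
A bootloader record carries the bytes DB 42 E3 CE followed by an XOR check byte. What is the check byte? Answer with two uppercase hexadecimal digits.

XOR the bytes together:
  start with 0xDB
  0xDB ⊕ 0x42 = 0x99
  0x99 ⊕ 0xE3 = 0x7A
  0x7A ⊕ 0xCE = 0xB4

B4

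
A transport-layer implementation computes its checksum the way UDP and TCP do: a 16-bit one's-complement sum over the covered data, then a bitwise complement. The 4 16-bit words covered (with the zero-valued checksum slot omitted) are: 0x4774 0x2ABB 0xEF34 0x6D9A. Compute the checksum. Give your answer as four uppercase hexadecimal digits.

3101

One's-complement addition (fold any carry out of bit 15 back into bit 0):
  0x4774 + 0x2ABB = 0x0722F
  0x722F + 0xEF34 = 0x16163 → wrap carry → 0x6164
  0x6164 + 0x6D9A = 0x0CEFE
One's-complement sum = 0xCEFE.
Checksum = ~0xCEFE & 0xFFFF = 0x3101.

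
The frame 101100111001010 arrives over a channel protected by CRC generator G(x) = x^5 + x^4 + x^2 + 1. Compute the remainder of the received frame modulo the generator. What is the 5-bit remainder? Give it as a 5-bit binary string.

Modulo-2 division of 101100111001010 by 110101:
  pos 0: 101100 XOR 110101 = 011001
  pos 1: 110011 XOR 110101 = 000110
  pos 4: 110110 XOR 110101 = 000011
  pos 8: 110101 XOR 110101 = 000000
Remainder = 00000 (zero — the frame passes the CRC check).

00000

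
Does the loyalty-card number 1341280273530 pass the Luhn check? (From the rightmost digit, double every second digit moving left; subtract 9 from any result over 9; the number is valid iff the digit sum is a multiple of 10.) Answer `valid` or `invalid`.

valid

From the right, keep odd positions and double even positions (subtract 9 from any doubled value over 9):
  doubled (positions 2,4,...): 6 6 4 7 2 6 → sum 31
  kept (positions 1,3,...): 0 5 7 0 2 4 1 → sum 19
Total = 50.
50 mod 10 = 0, so the number is valid.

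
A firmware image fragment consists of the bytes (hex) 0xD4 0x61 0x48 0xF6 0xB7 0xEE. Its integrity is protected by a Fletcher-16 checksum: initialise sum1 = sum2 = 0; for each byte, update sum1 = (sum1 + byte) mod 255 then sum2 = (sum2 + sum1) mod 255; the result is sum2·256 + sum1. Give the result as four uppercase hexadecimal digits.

Running sums (mod 255):
  after byte 0 (0xD4): sum1=212, sum2=212
  after byte 1 (0x61): sum1=54, sum2=11
  after byte 2 (0x48): sum1=126, sum2=137
  after byte 3 (0xF6): sum1=117, sum2=254
  after byte 4 (0xB7): sum1=45, sum2=44
  after byte 5 (0xEE): sum1=28, sum2=72
Checksum = sum2·256 + sum1 = 72·256 + 28 = 18460 = 0x481C.

481C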